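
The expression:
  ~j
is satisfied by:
  {j: False}


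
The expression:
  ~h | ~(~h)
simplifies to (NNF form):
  True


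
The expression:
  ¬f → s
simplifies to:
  f ∨ s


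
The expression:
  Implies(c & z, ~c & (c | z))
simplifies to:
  ~c | ~z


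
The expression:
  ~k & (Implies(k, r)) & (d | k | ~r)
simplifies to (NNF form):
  ~k & (d | ~r)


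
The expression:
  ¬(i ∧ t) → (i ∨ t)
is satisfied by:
  {i: True, t: True}
  {i: True, t: False}
  {t: True, i: False}


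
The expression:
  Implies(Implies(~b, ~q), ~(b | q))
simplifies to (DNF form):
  ~b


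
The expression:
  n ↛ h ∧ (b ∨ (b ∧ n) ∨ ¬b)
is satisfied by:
  {n: True, h: False}


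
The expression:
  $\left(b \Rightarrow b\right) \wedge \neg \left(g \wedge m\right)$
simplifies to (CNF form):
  $\neg g \vee \neg m$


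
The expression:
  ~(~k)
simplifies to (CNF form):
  k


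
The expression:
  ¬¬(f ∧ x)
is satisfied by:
  {x: True, f: True}


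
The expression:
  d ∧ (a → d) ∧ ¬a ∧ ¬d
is never true.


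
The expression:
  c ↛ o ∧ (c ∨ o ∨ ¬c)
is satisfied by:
  {c: True, o: False}


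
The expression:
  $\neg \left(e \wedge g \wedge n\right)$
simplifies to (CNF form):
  $\neg e \vee \neg g \vee \neg n$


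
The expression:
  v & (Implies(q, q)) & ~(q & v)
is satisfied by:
  {v: True, q: False}


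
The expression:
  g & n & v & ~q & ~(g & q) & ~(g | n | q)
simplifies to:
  False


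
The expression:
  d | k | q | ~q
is always true.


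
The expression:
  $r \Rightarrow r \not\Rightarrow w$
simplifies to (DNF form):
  $\neg r \vee \neg w$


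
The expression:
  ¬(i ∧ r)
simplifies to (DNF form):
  ¬i ∨ ¬r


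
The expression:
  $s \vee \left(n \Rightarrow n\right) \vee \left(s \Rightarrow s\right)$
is always true.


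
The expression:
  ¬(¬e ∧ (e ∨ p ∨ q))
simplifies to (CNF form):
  (e ∨ ¬p) ∧ (e ∨ ¬q)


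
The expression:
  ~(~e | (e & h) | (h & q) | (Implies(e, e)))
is never true.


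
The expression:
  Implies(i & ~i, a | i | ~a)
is always true.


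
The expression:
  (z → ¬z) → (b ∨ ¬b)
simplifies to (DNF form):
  True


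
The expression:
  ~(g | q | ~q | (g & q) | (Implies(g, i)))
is never true.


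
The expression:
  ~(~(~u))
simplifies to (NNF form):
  ~u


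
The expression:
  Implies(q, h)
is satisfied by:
  {h: True, q: False}
  {q: False, h: False}
  {q: True, h: True}


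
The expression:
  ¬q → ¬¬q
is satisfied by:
  {q: True}


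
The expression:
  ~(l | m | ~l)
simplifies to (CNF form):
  False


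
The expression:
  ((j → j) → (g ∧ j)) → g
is always true.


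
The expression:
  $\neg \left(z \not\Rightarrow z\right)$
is always true.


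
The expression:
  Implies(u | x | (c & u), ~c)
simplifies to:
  ~c | (~u & ~x)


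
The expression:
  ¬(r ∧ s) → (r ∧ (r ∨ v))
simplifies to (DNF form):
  r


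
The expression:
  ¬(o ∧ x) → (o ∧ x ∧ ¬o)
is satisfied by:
  {x: True, o: True}


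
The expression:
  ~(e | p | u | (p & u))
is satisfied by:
  {u: False, e: False, p: False}


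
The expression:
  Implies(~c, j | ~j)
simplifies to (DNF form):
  True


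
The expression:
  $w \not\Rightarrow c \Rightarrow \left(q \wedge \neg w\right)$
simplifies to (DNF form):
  $c \vee \neg w$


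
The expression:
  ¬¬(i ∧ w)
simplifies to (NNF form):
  i ∧ w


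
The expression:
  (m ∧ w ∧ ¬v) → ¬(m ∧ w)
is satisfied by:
  {v: True, w: False, m: False}
  {w: False, m: False, v: False}
  {v: True, m: True, w: False}
  {m: True, w: False, v: False}
  {v: True, w: True, m: False}
  {w: True, v: False, m: False}
  {v: True, m: True, w: True}


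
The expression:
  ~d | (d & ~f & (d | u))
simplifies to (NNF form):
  ~d | ~f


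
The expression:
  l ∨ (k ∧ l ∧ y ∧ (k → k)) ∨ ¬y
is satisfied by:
  {l: True, y: False}
  {y: False, l: False}
  {y: True, l: True}


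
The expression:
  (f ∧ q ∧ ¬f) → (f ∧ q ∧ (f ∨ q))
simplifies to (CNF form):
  True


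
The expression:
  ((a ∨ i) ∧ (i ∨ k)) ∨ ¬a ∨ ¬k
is always true.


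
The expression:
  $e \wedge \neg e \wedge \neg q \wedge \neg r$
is never true.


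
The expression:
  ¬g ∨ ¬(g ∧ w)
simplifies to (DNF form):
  ¬g ∨ ¬w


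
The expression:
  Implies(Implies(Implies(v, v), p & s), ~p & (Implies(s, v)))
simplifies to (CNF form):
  ~p | ~s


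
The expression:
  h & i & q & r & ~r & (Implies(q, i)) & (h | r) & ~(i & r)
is never true.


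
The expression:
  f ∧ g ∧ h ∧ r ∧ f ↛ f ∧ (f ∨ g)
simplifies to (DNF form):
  False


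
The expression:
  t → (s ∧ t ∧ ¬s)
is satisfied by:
  {t: False}


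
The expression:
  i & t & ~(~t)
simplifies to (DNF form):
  i & t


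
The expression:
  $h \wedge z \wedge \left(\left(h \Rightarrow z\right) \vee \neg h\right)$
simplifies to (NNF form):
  $h \wedge z$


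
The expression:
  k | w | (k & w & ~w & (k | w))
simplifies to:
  k | w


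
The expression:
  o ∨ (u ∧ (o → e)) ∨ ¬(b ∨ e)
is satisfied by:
  {o: True, u: True, e: False, b: False}
  {b: True, o: True, u: True, e: False}
  {o: True, u: True, e: True, b: False}
  {b: True, o: True, u: True, e: True}
  {o: True, e: False, u: False, b: False}
  {o: True, b: True, e: False, u: False}
  {o: True, e: True, u: False, b: False}
  {o: True, b: True, e: True, u: False}
  {u: True, b: False, e: False, o: False}
  {b: True, u: True, e: False, o: False}
  {u: True, e: True, b: False, o: False}
  {b: True, u: True, e: True, o: False}
  {b: False, e: False, u: False, o: False}


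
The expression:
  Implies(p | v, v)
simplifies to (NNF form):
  v | ~p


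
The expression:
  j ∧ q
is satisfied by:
  {j: True, q: True}


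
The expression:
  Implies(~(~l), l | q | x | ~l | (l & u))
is always true.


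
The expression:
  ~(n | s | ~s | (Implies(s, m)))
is never true.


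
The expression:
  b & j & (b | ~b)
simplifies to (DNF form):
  b & j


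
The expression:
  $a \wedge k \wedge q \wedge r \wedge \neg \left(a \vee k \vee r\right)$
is never true.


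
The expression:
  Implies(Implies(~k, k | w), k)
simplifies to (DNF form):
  k | ~w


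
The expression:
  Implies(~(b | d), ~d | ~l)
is always true.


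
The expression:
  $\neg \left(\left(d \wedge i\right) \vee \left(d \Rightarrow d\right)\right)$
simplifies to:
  $\text{False}$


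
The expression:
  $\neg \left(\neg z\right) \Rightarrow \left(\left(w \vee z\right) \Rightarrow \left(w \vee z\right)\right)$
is always true.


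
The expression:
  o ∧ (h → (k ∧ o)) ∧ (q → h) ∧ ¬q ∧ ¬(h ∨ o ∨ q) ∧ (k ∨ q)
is never true.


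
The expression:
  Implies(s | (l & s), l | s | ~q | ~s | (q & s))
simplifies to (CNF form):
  True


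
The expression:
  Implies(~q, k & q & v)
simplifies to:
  q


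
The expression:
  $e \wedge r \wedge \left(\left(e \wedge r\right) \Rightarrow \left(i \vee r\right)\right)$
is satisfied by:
  {r: True, e: True}


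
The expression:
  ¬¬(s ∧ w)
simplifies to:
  s ∧ w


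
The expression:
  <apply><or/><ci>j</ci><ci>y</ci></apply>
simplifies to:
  <apply><or/><ci>j</ci><ci>y</ci></apply>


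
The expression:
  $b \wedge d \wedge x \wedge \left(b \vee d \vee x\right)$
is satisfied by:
  {b: True, x: True, d: True}


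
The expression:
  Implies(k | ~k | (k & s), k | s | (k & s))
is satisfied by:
  {k: True, s: True}
  {k: True, s: False}
  {s: True, k: False}


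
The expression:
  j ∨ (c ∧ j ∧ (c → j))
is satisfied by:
  {j: True}


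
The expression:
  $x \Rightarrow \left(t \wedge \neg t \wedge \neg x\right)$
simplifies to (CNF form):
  $\neg x$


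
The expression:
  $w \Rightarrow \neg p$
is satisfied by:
  {p: False, w: False}
  {w: True, p: False}
  {p: True, w: False}


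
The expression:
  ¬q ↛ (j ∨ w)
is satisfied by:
  {q: False, w: False, j: False}


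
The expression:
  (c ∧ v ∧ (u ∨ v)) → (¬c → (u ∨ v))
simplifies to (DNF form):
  True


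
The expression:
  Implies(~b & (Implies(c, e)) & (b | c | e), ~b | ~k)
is always true.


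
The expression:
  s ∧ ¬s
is never true.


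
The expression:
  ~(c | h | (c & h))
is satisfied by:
  {h: False, c: False}


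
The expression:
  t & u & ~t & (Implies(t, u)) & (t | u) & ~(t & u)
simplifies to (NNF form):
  False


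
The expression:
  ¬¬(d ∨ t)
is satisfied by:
  {d: True, t: True}
  {d: True, t: False}
  {t: True, d: False}


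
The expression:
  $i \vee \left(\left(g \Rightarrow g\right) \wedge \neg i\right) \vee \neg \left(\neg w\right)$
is always true.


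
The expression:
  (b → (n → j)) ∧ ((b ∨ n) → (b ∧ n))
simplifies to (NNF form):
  (b ∨ ¬n) ∧ (j ∨ ¬n) ∧ (n ∨ ¬b)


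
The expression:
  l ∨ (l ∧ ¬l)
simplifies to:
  l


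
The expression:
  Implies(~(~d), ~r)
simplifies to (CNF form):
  ~d | ~r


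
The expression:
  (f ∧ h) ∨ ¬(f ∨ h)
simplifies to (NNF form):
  (f ∧ h) ∨ (¬f ∧ ¬h)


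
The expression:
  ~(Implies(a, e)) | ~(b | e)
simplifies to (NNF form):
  ~e & (a | ~b)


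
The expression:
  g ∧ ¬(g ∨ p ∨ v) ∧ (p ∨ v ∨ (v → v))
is never true.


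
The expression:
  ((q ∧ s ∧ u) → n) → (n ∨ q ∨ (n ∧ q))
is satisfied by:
  {n: True, q: True}
  {n: True, q: False}
  {q: True, n: False}


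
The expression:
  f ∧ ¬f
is never true.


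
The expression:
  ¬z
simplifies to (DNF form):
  ¬z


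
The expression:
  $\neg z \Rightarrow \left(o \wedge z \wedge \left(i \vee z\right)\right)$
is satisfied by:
  {z: True}


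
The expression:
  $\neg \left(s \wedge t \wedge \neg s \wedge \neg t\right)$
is always true.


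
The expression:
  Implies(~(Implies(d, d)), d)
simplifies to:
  True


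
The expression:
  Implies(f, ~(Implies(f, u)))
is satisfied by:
  {u: False, f: False}
  {f: True, u: False}
  {u: True, f: False}


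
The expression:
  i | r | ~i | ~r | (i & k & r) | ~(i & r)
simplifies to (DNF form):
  True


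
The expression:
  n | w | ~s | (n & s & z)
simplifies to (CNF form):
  n | w | ~s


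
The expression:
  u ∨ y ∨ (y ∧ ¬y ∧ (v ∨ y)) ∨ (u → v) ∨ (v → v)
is always true.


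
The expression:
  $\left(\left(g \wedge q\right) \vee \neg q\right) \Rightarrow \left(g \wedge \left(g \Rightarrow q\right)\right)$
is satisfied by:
  {q: True}


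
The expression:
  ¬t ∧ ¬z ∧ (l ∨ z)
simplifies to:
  l ∧ ¬t ∧ ¬z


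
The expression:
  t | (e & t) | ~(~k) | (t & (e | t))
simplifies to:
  k | t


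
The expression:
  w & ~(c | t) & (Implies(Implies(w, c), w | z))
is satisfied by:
  {w: True, t: False, c: False}


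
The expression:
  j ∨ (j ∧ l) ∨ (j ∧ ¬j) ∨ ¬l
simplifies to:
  j ∨ ¬l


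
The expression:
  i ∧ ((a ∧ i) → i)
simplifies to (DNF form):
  i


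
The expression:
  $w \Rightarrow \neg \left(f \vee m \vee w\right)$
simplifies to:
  $\neg w$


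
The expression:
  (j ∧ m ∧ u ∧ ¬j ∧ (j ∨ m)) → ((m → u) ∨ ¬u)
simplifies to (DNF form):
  True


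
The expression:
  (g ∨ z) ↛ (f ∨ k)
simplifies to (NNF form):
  ¬f ∧ ¬k ∧ (g ∨ z)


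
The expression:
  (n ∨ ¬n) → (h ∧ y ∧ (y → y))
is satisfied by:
  {h: True, y: True}


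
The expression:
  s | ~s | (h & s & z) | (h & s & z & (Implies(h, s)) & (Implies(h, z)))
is always true.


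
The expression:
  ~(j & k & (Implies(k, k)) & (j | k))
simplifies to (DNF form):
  ~j | ~k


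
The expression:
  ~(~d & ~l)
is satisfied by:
  {d: True, l: True}
  {d: True, l: False}
  {l: True, d: False}


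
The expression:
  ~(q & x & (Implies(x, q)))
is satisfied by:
  {q: False, x: False}
  {x: True, q: False}
  {q: True, x: False}


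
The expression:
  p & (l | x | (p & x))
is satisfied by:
  {p: True, x: True, l: True}
  {p: True, x: True, l: False}
  {p: True, l: True, x: False}


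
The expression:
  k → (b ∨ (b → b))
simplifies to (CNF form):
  True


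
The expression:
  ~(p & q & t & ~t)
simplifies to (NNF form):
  True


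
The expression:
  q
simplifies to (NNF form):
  q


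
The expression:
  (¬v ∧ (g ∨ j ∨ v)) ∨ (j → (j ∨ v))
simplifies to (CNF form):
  True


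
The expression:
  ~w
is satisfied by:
  {w: False}


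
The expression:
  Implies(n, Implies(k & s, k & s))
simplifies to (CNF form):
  True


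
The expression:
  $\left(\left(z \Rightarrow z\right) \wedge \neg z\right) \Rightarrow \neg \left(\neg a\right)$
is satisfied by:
  {a: True, z: True}
  {a: True, z: False}
  {z: True, a: False}


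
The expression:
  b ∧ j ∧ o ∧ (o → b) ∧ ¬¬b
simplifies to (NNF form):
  b ∧ j ∧ o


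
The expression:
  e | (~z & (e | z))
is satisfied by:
  {e: True}


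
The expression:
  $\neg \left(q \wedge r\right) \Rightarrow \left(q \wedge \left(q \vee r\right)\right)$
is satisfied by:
  {q: True}


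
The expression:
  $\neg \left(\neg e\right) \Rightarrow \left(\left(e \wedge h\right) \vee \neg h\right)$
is always true.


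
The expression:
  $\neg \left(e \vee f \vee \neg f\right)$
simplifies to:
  $\text{False}$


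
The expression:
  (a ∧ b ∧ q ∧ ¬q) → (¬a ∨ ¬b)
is always true.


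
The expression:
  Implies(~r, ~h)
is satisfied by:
  {r: True, h: False}
  {h: False, r: False}
  {h: True, r: True}


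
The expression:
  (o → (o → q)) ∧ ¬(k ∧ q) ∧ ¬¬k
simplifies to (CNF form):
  k ∧ ¬o ∧ ¬q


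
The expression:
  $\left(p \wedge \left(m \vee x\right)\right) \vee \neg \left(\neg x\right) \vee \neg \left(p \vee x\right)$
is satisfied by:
  {x: True, m: True, p: False}
  {x: True, p: False, m: False}
  {m: True, p: False, x: False}
  {m: False, p: False, x: False}
  {x: True, m: True, p: True}
  {x: True, p: True, m: False}
  {m: True, p: True, x: False}


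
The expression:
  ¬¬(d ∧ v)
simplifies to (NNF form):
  d ∧ v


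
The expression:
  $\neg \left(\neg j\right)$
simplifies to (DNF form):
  $j$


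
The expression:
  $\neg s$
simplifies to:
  $\neg s$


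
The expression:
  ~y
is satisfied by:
  {y: False}


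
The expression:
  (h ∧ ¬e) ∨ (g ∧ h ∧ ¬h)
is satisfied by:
  {h: True, e: False}


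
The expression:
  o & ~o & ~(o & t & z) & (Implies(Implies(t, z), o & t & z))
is never true.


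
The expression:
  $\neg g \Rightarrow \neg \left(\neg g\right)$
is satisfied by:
  {g: True}


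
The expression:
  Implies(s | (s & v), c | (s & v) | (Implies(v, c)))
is always true.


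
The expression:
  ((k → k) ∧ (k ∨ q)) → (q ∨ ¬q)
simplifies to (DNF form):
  True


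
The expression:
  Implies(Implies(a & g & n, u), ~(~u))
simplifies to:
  u | (a & g & n)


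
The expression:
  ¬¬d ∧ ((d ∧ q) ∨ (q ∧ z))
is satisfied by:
  {d: True, q: True}


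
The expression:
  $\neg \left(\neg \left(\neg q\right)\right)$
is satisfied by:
  {q: False}


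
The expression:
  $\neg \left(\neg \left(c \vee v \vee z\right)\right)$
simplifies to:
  $c \vee v \vee z$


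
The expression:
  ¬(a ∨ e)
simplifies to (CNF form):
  ¬a ∧ ¬e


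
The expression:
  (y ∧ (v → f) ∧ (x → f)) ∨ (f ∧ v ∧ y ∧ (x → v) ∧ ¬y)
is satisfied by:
  {f: True, y: True, x: False, v: False}
  {v: True, f: True, y: True, x: False}
  {f: True, x: True, y: True, v: False}
  {v: True, f: True, x: True, y: True}
  {y: True, v: False, x: False, f: False}


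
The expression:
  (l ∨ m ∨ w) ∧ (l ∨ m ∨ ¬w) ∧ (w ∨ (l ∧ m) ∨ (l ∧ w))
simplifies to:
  (l ∧ m) ∨ (l ∧ w) ∨ (m ∧ w)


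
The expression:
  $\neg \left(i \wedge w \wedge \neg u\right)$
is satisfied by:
  {u: True, w: False, i: False}
  {w: False, i: False, u: False}
  {i: True, u: True, w: False}
  {i: True, w: False, u: False}
  {u: True, w: True, i: False}
  {w: True, u: False, i: False}
  {i: True, w: True, u: True}


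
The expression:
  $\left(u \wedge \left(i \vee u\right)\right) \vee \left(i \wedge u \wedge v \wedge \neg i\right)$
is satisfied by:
  {u: True}


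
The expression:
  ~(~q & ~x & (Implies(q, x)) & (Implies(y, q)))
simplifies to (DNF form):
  q | x | y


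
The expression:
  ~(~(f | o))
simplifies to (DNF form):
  f | o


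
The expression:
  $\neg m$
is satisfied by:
  {m: False}


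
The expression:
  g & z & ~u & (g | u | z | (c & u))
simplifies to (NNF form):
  g & z & ~u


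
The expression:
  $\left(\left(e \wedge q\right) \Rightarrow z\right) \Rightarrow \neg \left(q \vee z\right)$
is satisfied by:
  {e: True, z: False, q: False}
  {z: False, q: False, e: False}
  {q: True, e: True, z: False}


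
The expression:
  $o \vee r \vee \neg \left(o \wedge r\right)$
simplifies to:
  $\text{True}$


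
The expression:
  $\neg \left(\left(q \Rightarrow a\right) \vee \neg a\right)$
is never true.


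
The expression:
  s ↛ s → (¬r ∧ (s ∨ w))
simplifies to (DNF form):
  True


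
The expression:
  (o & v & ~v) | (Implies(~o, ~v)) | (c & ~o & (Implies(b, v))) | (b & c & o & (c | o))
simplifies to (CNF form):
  c | o | ~v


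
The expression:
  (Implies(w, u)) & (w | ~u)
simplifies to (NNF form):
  (u & w) | (~u & ~w)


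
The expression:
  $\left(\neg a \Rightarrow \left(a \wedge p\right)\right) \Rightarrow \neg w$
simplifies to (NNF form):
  $\neg a \vee \neg w$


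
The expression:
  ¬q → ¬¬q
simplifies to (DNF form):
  q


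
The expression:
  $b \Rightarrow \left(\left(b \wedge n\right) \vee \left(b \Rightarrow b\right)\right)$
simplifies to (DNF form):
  $\text{True}$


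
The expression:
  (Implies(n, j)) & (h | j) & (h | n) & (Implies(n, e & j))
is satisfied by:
  {e: True, j: True, h: True, n: False}
  {e: True, h: True, j: False, n: False}
  {j: True, h: True, e: False, n: False}
  {h: True, e: False, j: False, n: False}
  {n: True, e: True, j: True, h: True}
  {n: True, e: True, j: True, h: False}


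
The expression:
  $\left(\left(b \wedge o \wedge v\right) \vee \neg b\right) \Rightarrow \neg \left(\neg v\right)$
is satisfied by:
  {b: True, v: True}
  {b: True, v: False}
  {v: True, b: False}


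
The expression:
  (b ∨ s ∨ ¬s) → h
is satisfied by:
  {h: True}


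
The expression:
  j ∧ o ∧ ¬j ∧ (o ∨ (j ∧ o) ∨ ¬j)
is never true.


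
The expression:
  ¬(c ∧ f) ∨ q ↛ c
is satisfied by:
  {c: False, f: False}
  {f: True, c: False}
  {c: True, f: False}


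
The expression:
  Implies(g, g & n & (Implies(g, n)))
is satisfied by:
  {n: True, g: False}
  {g: False, n: False}
  {g: True, n: True}


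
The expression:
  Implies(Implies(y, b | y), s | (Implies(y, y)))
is always true.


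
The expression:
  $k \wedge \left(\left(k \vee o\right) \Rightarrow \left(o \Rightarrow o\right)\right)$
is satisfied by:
  {k: True}


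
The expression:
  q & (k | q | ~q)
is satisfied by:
  {q: True}


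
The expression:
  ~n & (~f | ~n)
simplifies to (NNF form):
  ~n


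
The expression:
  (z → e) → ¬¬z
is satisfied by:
  {z: True}


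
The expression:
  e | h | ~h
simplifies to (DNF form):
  True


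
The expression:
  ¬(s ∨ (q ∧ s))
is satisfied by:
  {s: False}


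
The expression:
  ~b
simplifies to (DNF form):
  ~b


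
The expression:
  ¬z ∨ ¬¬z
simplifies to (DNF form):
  True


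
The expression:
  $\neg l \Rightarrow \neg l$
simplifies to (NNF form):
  $\text{True}$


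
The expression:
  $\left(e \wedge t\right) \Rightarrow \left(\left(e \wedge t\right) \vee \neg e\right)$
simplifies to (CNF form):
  $\text{True}$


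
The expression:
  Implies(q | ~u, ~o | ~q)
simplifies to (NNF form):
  ~o | ~q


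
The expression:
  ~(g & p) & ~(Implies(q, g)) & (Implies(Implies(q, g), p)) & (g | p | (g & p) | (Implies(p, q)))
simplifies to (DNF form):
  q & ~g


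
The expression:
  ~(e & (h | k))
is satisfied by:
  {h: False, e: False, k: False}
  {k: True, h: False, e: False}
  {h: True, k: False, e: False}
  {k: True, h: True, e: False}
  {e: True, k: False, h: False}


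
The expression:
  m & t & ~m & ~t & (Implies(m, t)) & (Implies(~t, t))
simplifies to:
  False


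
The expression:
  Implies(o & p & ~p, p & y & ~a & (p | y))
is always true.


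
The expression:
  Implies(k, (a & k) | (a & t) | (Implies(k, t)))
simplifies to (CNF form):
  a | t | ~k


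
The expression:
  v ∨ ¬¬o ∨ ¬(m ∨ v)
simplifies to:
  o ∨ v ∨ ¬m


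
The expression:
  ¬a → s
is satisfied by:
  {a: True, s: True}
  {a: True, s: False}
  {s: True, a: False}


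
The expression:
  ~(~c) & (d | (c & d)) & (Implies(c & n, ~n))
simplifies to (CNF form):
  c & d & ~n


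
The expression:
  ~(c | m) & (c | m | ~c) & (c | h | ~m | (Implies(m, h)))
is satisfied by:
  {c: False, m: False}


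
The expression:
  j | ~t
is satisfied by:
  {j: True, t: False}
  {t: False, j: False}
  {t: True, j: True}


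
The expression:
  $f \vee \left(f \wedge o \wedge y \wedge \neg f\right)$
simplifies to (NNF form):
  $f$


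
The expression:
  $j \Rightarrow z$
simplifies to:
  $z \vee \neg j$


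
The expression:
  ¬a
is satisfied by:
  {a: False}


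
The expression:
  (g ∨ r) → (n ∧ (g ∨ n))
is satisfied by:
  {n: True, r: False, g: False}
  {n: True, g: True, r: False}
  {n: True, r: True, g: False}
  {n: True, g: True, r: True}
  {g: False, r: False, n: False}


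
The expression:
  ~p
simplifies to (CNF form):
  ~p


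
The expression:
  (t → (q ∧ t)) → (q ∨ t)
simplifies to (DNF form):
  q ∨ t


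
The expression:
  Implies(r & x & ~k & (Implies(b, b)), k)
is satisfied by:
  {k: True, x: False, r: False}
  {k: False, x: False, r: False}
  {r: True, k: True, x: False}
  {r: True, k: False, x: False}
  {x: True, k: True, r: False}
  {x: True, k: False, r: False}
  {x: True, r: True, k: True}


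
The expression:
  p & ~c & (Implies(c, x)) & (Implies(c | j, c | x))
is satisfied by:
  {x: True, p: True, c: False, j: False}
  {p: True, j: False, x: False, c: False}
  {j: True, x: True, p: True, c: False}


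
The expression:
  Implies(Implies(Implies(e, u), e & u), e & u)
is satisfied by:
  {u: True, e: False}
  {e: False, u: False}
  {e: True, u: True}


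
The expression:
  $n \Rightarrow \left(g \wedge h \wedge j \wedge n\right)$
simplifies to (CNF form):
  $\left(g \vee \neg n\right) \wedge \left(h \vee \neg n\right) \wedge \left(j \vee \neg n\right)$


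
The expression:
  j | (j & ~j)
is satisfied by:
  {j: True}


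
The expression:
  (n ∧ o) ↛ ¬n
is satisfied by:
  {o: True, n: True}


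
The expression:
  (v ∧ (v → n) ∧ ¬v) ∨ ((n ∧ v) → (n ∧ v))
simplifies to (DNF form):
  True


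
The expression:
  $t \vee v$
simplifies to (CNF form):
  $t \vee v$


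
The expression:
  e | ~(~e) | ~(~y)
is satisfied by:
  {y: True, e: True}
  {y: True, e: False}
  {e: True, y: False}


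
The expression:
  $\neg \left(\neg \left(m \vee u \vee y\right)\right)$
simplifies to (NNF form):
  $m \vee u \vee y$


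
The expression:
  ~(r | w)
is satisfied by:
  {r: False, w: False}


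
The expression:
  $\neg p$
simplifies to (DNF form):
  $\neg p$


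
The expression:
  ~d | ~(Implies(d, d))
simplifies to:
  ~d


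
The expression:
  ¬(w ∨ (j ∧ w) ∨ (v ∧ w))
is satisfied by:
  {w: False}


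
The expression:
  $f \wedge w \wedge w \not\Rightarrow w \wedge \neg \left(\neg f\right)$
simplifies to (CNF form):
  $\text{False}$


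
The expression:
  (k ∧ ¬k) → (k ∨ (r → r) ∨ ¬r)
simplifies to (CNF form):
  True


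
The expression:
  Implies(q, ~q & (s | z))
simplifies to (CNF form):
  ~q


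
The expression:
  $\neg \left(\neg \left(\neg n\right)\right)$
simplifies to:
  $\neg n$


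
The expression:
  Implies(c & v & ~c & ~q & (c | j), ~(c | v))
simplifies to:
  True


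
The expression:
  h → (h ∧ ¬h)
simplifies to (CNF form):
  ¬h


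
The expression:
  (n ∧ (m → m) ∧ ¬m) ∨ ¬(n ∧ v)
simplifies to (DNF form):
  ¬m ∨ ¬n ∨ ¬v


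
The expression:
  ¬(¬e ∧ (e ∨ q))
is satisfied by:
  {e: True, q: False}
  {q: False, e: False}
  {q: True, e: True}


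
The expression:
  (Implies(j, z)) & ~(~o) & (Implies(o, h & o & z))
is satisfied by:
  {h: True, z: True, o: True}


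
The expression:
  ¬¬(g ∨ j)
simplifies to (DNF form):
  g ∨ j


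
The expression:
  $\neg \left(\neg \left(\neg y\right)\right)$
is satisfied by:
  {y: False}


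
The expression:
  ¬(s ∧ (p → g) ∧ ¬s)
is always true.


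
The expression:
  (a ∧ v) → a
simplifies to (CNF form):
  True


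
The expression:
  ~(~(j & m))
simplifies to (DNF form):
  j & m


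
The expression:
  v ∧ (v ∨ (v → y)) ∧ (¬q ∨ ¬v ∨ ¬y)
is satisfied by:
  {v: True, q: False, y: False}
  {y: True, v: True, q: False}
  {q: True, v: True, y: False}


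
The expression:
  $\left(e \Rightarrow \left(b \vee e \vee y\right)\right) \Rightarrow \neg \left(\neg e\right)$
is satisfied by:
  {e: True}


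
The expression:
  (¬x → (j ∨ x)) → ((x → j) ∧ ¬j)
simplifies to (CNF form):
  ¬j ∧ ¬x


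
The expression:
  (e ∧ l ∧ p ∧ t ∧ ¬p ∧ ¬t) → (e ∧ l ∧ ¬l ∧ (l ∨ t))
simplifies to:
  True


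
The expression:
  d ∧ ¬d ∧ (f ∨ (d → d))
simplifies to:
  False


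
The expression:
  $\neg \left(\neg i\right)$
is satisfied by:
  {i: True}


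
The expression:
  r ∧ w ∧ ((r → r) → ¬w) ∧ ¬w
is never true.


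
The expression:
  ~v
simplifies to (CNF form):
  ~v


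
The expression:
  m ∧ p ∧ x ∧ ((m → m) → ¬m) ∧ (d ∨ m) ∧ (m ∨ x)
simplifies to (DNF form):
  False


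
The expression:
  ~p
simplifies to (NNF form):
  ~p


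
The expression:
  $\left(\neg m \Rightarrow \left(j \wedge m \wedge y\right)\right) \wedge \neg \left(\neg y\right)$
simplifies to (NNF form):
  $m \wedge y$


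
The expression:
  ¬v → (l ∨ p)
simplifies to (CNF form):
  l ∨ p ∨ v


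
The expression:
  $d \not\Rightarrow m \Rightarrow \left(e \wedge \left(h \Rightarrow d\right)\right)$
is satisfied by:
  {m: True, e: True, d: False}
  {m: True, e: False, d: False}
  {e: True, m: False, d: False}
  {m: False, e: False, d: False}
  {d: True, m: True, e: True}
  {d: True, m: True, e: False}
  {d: True, e: True, m: False}


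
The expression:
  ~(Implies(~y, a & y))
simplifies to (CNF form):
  ~y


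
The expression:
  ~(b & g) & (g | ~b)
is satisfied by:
  {b: False}


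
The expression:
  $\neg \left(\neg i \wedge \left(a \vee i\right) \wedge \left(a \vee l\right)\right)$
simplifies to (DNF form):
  $i \vee \neg a$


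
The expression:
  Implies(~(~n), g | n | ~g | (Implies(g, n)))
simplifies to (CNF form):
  True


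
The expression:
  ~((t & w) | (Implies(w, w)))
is never true.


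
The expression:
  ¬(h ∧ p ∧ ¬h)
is always true.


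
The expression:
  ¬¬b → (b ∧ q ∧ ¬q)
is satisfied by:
  {b: False}


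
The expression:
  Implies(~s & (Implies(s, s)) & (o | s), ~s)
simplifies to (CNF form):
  True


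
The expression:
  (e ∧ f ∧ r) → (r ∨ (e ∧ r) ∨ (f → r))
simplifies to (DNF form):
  True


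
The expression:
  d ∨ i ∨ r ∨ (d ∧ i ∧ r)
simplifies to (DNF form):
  d ∨ i ∨ r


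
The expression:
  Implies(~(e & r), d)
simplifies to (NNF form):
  d | (e & r)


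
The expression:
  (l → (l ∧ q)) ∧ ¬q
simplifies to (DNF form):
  ¬l ∧ ¬q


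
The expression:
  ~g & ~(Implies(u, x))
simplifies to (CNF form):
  u & ~g & ~x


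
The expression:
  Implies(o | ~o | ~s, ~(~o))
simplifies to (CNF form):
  o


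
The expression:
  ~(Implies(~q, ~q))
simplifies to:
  False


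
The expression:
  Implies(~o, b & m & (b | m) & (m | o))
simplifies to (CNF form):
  (b | o) & (m | o)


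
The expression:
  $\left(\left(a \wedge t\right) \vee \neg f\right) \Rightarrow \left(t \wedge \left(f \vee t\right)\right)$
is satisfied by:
  {t: True, f: True}
  {t: True, f: False}
  {f: True, t: False}


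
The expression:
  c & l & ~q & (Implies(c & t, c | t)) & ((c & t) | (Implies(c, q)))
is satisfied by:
  {t: True, c: True, l: True, q: False}


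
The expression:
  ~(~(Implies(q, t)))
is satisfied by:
  {t: True, q: False}
  {q: False, t: False}
  {q: True, t: True}


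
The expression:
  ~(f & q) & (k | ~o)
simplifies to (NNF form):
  (k & ~f) | (k & ~q) | (~f & ~o) | (~o & ~q)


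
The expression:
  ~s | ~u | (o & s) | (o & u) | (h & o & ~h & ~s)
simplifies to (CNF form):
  o | ~s | ~u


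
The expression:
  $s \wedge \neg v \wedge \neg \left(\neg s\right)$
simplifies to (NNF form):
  $s \wedge \neg v$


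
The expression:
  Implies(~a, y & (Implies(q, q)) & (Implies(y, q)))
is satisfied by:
  {a: True, q: True, y: True}
  {a: True, q: True, y: False}
  {a: True, y: True, q: False}
  {a: True, y: False, q: False}
  {q: True, y: True, a: False}


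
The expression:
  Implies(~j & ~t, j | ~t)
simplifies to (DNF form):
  True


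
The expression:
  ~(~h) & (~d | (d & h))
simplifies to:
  h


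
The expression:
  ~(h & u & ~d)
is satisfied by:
  {d: True, h: False, u: False}
  {h: False, u: False, d: False}
  {d: True, u: True, h: False}
  {u: True, h: False, d: False}
  {d: True, h: True, u: False}
  {h: True, d: False, u: False}
  {d: True, u: True, h: True}


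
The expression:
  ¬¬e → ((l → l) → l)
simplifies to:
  l ∨ ¬e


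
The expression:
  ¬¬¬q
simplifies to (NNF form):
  ¬q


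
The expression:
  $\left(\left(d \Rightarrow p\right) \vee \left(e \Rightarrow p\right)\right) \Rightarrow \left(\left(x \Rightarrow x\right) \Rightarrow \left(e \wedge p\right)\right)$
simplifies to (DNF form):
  $\left(d \wedge e\right) \vee \left(e \wedge p\right)$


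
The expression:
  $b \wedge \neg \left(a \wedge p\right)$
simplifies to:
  $b \wedge \left(\neg a \vee \neg p\right)$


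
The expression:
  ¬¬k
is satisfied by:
  {k: True}


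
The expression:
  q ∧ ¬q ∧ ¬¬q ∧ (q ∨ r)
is never true.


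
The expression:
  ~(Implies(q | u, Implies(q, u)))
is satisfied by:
  {q: True, u: False}


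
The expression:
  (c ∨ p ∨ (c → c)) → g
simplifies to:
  g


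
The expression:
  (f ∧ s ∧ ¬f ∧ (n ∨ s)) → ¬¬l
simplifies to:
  True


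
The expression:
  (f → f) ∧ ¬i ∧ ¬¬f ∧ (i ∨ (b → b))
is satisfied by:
  {f: True, i: False}


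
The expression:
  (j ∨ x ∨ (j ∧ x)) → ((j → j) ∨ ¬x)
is always true.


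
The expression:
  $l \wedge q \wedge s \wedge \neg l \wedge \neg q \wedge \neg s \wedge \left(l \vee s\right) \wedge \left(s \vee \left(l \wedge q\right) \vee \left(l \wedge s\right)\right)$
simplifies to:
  $\text{False}$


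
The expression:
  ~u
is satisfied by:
  {u: False}


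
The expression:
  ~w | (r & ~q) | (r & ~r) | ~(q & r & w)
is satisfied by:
  {w: False, q: False, r: False}
  {r: True, w: False, q: False}
  {q: True, w: False, r: False}
  {r: True, q: True, w: False}
  {w: True, r: False, q: False}
  {r: True, w: True, q: False}
  {q: True, w: True, r: False}


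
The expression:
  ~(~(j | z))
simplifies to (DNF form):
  j | z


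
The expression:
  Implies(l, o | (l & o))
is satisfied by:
  {o: True, l: False}
  {l: False, o: False}
  {l: True, o: True}


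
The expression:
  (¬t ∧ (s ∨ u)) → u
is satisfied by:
  {t: True, u: True, s: False}
  {t: True, s: False, u: False}
  {u: True, s: False, t: False}
  {u: False, s: False, t: False}
  {t: True, u: True, s: True}
  {t: True, s: True, u: False}
  {u: True, s: True, t: False}


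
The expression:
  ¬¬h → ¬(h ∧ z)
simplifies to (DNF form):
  ¬h ∨ ¬z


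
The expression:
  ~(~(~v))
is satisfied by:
  {v: False}


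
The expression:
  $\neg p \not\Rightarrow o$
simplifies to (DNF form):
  $\neg o \wedge \neg p$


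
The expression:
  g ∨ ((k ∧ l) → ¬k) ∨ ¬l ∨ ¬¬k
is always true.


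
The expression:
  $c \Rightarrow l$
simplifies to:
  $l \vee \neg c$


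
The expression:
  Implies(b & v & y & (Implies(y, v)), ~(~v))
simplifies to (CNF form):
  True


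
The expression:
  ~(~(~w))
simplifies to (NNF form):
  ~w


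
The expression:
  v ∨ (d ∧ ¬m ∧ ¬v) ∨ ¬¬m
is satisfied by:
  {d: True, m: True, v: True}
  {d: True, m: True, v: False}
  {d: True, v: True, m: False}
  {d: True, v: False, m: False}
  {m: True, v: True, d: False}
  {m: True, v: False, d: False}
  {v: True, m: False, d: False}


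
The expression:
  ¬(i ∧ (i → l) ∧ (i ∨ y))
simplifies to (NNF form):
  ¬i ∨ ¬l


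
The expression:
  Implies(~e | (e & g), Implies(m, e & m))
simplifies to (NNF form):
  e | ~m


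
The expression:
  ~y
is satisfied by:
  {y: False}


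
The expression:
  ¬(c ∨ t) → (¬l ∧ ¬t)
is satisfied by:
  {t: True, c: True, l: False}
  {t: True, l: False, c: False}
  {c: True, l: False, t: False}
  {c: False, l: False, t: False}
  {t: True, c: True, l: True}
  {t: True, l: True, c: False}
  {c: True, l: True, t: False}


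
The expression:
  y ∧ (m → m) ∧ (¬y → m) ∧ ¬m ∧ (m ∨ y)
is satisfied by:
  {y: True, m: False}


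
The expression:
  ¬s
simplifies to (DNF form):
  ¬s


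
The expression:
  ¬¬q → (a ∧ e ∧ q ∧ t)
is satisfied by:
  {e: True, a: True, t: True, q: False}
  {e: True, a: True, t: False, q: False}
  {e: True, t: True, a: False, q: False}
  {e: True, t: False, a: False, q: False}
  {a: True, t: True, e: False, q: False}
  {a: True, t: False, e: False, q: False}
  {t: True, e: False, a: False, q: False}
  {t: False, e: False, a: False, q: False}
  {q: True, e: True, a: True, t: True}


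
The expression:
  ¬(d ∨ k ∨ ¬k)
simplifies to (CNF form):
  False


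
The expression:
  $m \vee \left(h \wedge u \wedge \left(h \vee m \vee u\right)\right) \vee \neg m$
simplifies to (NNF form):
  $\text{True}$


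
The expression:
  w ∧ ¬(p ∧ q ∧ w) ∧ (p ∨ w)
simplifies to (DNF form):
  (w ∧ ¬p) ∨ (w ∧ ¬q)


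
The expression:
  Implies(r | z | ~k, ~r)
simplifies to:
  ~r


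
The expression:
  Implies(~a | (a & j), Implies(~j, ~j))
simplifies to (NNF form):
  True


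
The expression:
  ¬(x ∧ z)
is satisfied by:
  {z: False, x: False}
  {x: True, z: False}
  {z: True, x: False}


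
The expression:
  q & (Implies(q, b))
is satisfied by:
  {b: True, q: True}


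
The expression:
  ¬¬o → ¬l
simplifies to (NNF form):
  ¬l ∨ ¬o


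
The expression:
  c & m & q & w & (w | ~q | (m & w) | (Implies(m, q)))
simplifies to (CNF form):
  c & m & q & w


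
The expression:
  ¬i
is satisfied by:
  {i: False}


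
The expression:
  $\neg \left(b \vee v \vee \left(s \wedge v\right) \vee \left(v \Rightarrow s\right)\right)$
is never true.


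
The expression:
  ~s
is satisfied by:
  {s: False}


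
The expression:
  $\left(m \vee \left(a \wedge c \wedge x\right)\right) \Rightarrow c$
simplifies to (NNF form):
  $c \vee \neg m$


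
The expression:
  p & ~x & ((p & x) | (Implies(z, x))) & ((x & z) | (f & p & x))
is never true.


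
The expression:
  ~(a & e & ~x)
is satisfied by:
  {x: True, e: False, a: False}
  {e: False, a: False, x: False}
  {x: True, a: True, e: False}
  {a: True, e: False, x: False}
  {x: True, e: True, a: False}
  {e: True, x: False, a: False}
  {x: True, a: True, e: True}


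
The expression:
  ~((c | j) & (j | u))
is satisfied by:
  {u: False, j: False, c: False}
  {c: True, u: False, j: False}
  {u: True, c: False, j: False}


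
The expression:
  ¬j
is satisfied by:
  {j: False}


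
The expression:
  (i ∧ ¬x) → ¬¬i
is always true.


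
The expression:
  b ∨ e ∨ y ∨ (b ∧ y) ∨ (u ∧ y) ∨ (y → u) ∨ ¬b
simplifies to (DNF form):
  True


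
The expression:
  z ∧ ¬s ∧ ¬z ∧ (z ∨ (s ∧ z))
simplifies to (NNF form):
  False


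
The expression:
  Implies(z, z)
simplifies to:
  True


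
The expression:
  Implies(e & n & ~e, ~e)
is always true.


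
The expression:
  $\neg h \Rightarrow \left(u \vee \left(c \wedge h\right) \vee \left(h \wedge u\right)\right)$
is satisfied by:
  {u: True, h: True}
  {u: True, h: False}
  {h: True, u: False}


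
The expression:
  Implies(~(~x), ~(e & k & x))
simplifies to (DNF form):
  ~e | ~k | ~x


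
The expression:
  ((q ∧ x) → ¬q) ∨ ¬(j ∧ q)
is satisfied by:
  {q: False, x: False, j: False}
  {j: True, q: False, x: False}
  {x: True, q: False, j: False}
  {j: True, x: True, q: False}
  {q: True, j: False, x: False}
  {j: True, q: True, x: False}
  {x: True, q: True, j: False}


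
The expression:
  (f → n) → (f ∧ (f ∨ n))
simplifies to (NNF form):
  f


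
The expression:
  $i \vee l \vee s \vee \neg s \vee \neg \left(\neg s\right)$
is always true.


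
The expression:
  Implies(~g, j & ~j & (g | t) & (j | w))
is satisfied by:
  {g: True}


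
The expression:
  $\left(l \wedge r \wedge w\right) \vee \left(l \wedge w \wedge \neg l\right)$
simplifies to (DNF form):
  $l \wedge r \wedge w$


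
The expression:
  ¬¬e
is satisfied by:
  {e: True}


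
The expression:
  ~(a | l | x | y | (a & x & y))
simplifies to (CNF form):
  ~a & ~l & ~x & ~y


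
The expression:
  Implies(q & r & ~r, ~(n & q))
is always true.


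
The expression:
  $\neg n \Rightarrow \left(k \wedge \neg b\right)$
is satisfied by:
  {n: True, k: True, b: False}
  {n: True, b: False, k: False}
  {n: True, k: True, b: True}
  {n: True, b: True, k: False}
  {k: True, b: False, n: False}


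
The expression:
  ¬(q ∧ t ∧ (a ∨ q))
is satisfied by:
  {t: False, q: False}
  {q: True, t: False}
  {t: True, q: False}


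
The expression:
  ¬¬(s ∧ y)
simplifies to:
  s ∧ y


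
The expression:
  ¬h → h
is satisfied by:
  {h: True}
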